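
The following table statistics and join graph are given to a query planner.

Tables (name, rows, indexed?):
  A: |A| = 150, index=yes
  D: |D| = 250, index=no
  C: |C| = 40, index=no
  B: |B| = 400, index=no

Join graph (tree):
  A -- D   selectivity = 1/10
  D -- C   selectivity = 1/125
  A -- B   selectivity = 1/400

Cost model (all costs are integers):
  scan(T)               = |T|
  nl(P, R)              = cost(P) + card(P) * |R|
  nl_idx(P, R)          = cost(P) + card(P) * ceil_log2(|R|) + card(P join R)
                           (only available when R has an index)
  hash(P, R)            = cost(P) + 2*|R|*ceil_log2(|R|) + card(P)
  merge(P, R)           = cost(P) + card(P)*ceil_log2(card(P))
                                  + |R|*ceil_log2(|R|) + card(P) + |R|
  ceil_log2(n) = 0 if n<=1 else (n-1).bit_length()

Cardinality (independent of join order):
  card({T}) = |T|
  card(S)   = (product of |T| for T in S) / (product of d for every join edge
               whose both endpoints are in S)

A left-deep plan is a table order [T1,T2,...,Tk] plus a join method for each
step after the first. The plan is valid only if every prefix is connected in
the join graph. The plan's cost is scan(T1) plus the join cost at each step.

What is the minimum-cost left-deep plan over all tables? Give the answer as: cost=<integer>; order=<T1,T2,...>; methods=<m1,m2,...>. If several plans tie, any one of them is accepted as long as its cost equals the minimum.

Selinger DP (subsets sized 1..n):
  {A}: scan cost=150, card=150
  {D}: scan cost=250, card=250
  {C}: scan cost=40, card=40
  {B}: scan cost=400, card=400
  {AD}: card=3750; try (A,hash)→2900, (D,merge)→3750, (A,merge)→3850, (D,hash)→4300, (A,nl_idx)→6000, (D,nl)→37650 …(+1); best=2900 via (A,hash)
  {AB}: card=150; try (A,hash)→3200, (A,nl_idx)→3750, (B,merge)→5500, (A,merge)→5750, (B,hash)→7500, (B,nl)→60150 …(+1); best=3200 via (A,hash)
  {CD}: card=80; try (C,hash)→980, (D,merge)→2570, (C,merge)→2780, (D,hash)→4080, (D,nl)→10040, (C,nl)→10250; best=980 via (C,hash)
  {ACD}: card=1200; try (A,nl_idx)→2820, (A,merge)→2970, (A,hash)→3460, (C,hash)→7130, (A,nl)→12980, (C,merge)→51930 …(+1); best=2820 via (A,nl_idx)
  {ABD}: card=3750; try (D,merge)→6800, (D,hash)→7350, (B,hash)→13850, (D,nl)→40700, (B,merge)→55650, (B,nl)→1502900; best=6800 via (D,merge)
  {ABCD}: card=1200; try (C,hash)→11030, (B,hash)→11220, (B,merge)→21220, (C,merge)→55830, (C,nl)→156800, (B,nl)→482820; best=11030 via (C,hash)

cost=11030; order=B,A,D,C; methods=hash,merge,hash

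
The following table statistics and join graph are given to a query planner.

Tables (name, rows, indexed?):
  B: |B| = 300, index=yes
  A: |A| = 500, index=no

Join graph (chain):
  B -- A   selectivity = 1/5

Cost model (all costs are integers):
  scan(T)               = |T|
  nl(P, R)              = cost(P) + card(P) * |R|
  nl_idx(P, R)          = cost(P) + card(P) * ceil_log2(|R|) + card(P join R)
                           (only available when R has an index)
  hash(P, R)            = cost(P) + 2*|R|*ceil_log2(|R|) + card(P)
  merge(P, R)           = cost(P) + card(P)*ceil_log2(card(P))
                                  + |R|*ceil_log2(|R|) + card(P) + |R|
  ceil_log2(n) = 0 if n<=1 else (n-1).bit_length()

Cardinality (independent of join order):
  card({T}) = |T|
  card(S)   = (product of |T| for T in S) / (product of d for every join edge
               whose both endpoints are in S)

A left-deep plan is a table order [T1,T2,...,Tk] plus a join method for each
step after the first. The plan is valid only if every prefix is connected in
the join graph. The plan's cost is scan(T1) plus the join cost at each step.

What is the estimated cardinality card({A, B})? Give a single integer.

Tables in S: A(500), B(300)
Edges inside S: B-A(d=5)
numerator = 500 * 300 = 150000
denominator = 5 = 5
card(S) = 150000 / 5 = 30000

30000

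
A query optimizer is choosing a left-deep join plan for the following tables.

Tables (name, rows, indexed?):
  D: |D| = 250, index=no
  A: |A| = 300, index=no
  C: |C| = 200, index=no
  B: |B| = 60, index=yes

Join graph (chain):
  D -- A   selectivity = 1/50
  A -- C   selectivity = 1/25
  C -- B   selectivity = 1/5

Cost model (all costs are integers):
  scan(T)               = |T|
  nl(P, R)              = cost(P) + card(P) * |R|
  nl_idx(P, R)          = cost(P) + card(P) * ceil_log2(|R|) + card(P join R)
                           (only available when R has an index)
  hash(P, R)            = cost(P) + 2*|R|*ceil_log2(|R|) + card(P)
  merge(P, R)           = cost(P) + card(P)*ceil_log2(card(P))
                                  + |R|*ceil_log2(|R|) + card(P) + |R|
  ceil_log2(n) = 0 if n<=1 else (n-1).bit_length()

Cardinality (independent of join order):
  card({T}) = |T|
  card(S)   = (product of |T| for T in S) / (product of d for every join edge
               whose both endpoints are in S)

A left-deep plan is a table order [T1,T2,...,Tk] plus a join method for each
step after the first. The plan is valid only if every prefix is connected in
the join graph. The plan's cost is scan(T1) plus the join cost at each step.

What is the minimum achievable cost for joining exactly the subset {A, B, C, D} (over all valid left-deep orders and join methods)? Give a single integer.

Selinger DP over subsets of {A,B,C,D}:
  {D}: scan cost=250, card=250
  {A}: scan cost=300, card=300
  {C}: scan cost=200, card=200
  {B}: scan cost=60, card=60
  {AD}: card=1500; try (D,hash)→4600, (A,merge)→5500, (D,merge)→5550, (A,hash)→5900, (A,nl)→75250, (D,nl)→75300; best=4600 via (D,hash)
  {AC}: card=2400; try (C,hash)→3800, (A,merge)→5000, (C,merge)→5100, (A,hash)→5800, (A,nl)→60200, (C,nl)→60300; best=3800 via (C,hash)
  {BC}: card=2400; try (B,hash)→1120, (C,merge)→2280, (B,merge)→2420, (C,hash)→3320, (B,nl_idx)→3800, (C,nl)→12060 …(+1); best=1120 via (B,hash)
  {ACD}: card=12000; try (C,hash)→9300, (D,hash)→10200, (C,merge)→24400, (D,merge)→37250, (C,nl)→304600, (D,nl)→603800; best=9300 via (C,hash)
  {ABC}: card=28800; try (B,hash)→6920, (A,hash)→8920, (A,merge)→35320, (B,merge)→35420, (B,nl_idx)→47000, (B,nl)→147800 …(+1); best=6920 via (B,hash)
  {ABCD}: card=144000; try (B,hash)→22020, (D,hash)→39720, (B,merge)→189720, (B,nl_idx)→225300, (D,merge)→469970, (B,nl)→729300 …(+1); best=22020 via (B,hash)

22020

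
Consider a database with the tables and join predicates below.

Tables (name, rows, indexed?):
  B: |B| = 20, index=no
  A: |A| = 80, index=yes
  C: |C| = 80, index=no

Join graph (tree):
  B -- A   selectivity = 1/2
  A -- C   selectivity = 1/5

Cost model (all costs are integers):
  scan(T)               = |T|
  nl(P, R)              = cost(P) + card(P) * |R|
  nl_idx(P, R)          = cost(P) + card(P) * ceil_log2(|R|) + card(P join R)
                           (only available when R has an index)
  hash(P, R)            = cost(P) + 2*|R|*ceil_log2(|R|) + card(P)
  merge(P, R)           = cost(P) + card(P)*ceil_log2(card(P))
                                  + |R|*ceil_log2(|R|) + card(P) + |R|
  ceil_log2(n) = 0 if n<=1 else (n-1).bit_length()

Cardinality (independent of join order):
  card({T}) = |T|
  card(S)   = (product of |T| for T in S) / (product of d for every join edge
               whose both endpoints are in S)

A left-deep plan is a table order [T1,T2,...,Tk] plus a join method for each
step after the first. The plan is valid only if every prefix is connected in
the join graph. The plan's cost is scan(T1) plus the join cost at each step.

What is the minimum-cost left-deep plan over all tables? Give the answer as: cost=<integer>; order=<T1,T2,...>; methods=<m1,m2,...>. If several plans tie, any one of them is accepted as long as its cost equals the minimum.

cost=2280; order=A,B,C; methods=hash,hash

Selinger DP (subsets sized 1..n):
  {B}: scan cost=20, card=20
  {A}: scan cost=80, card=80
  {C}: scan cost=80, card=80
  {AB}: card=800; try (B,hash)→360, (A,merge)→780, (B,merge)→840, (A,nl_idx)→960, (A,hash)→1160, (A,nl)→1620 …(+1); best=360 via (B,hash)
  {AC}: card=1280; try (C,hash)→1280, (A,hash)→1280, (C,merge)→1360, (A,merge)→1360, (A,nl_idx)→1920, (C,nl)→6480 …(+1); best=1280 via (C,hash)
  {ABC}: card=12800; try (C,hash)→2280, (B,hash)→2760, (C,merge)→9800, (B,merge)→16760, (B,nl)→26880, (C,nl)→64360; best=2280 via (C,hash)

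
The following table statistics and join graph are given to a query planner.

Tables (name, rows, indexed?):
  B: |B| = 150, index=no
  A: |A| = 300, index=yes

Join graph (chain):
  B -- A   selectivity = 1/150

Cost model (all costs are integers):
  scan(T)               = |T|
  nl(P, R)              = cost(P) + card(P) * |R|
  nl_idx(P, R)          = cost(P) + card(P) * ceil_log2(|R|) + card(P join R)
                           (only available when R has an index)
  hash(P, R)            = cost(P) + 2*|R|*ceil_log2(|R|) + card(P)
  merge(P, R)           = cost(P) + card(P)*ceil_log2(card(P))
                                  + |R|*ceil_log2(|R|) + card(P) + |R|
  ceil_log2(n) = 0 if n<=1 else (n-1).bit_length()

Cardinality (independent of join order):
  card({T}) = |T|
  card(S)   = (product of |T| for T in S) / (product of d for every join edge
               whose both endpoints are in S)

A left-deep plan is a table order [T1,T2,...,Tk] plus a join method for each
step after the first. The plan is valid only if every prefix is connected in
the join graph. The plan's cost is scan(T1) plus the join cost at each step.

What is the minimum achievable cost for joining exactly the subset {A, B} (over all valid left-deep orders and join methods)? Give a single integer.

1800

Selinger DP over subsets of {A,B}:
  {B}: scan cost=150, card=150
  {A}: scan cost=300, card=300
  {AB}: card=300; try (A,nl_idx)→1800, (B,hash)→3000, (A,merge)→4500, (B,merge)→4650, (A,hash)→5700, (A,nl)→45150 …(+1); best=1800 via (A,nl_idx)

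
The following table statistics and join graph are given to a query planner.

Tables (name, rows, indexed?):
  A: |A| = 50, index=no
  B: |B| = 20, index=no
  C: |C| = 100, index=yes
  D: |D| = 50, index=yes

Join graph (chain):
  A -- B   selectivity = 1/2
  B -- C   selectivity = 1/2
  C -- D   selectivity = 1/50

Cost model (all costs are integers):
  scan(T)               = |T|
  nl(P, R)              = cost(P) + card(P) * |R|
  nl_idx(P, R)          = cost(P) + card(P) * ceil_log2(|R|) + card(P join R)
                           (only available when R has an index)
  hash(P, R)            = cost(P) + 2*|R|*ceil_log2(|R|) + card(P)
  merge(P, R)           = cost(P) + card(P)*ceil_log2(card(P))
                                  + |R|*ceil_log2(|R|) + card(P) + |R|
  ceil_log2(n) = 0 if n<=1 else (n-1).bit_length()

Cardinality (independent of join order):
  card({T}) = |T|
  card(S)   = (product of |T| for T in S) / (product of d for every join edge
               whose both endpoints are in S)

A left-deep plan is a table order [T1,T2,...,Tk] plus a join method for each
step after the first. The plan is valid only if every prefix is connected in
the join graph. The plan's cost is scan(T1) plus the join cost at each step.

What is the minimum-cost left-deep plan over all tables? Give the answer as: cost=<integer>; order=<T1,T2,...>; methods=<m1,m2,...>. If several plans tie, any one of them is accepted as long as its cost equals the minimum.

cost=2400; order=D,C,B,A; methods=nl_idx,hash,hash

Selinger DP (subsets sized 1..n):
  {A}: scan cost=50, card=50
  {B}: scan cost=20, card=20
  {C}: scan cost=100, card=100
  {D}: scan cost=50, card=50
  {AB}: card=500; try (B,hash)→300, (A,merge)→490, (B,merge)→520, (A,hash)→640, (A,nl)→1020, (B,nl)→1050; best=300 via (B,hash)
  {BC}: card=1000; try (B,hash)→400, (C,merge)→940, (B,merge)→1020, (C,nl_idx)→1160, (C,hash)→1440, (C,nl)→2020 …(+1); best=400 via (B,hash)
  {CD}: card=100; try (C,nl_idx)→500, (D,hash)→800, (D,nl_idx)→800, (C,merge)→1200, (D,merge)→1250, (C,hash)→1500 …(+2); best=500 via (C,nl_idx)
  {ABC}: card=25000; try (A,hash)→2000, (C,hash)→2200, (C,merge)→6100, (A,merge)→11750, (C,nl_idx)→28800, (C,nl)→50300 …(+1); best=2000 via (A,hash)
  {BCD}: card=1000; try (B,hash)→800, (B,merge)→1420, (D,hash)→2000, (B,nl)→2500, (D,nl_idx)→7400, (D,merge)→11750 …(+1); best=800 via (B,hash)
  {ABCD}: card=25000; try (A,hash)→2400, (A,merge)→12150, (D,hash)→27600, (A,nl)→50800, (D,nl_idx)→177000, (D,merge)→402350 …(+1); best=2400 via (A,hash)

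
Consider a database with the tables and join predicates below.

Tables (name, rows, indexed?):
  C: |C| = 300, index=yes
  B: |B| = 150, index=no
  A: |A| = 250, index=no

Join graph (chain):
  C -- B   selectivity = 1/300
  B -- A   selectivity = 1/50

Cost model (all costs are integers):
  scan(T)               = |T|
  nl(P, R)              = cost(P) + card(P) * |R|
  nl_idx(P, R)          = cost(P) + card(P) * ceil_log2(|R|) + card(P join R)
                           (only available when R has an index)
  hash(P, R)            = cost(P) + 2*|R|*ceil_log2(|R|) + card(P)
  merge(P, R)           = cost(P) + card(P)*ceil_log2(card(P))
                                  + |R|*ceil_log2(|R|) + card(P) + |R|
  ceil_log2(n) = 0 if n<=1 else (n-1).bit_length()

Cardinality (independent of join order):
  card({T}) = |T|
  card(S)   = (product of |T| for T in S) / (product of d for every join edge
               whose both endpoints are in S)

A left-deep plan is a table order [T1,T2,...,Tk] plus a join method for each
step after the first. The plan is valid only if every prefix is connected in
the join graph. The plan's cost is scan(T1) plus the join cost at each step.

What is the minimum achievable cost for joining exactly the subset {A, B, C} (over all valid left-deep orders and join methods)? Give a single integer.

5250

Selinger DP over subsets of {A,B,C}:
  {C}: scan cost=300, card=300
  {B}: scan cost=150, card=150
  {A}: scan cost=250, card=250
  {BC}: card=150; try (C,nl_idx)→1650, (B,hash)→3000, (C,merge)→4500, (B,merge)→4650, (C,hash)→5700, (C,nl)→45150 …(+1); best=1650 via (C,nl_idx)
  {AB}: card=750; try (B,hash)→2900, (A,merge)→3750, (B,merge)→3850, (A,hash)→4300, (A,nl)→37650, (B,nl)→37750; best=2900 via (B,hash)
  {ABC}: card=750; try (A,merge)→5250, (A,hash)→5800, (C,hash)→9050, (C,nl_idx)→10400, (C,merge)→14150, (A,nl)→39150 …(+1); best=5250 via (A,merge)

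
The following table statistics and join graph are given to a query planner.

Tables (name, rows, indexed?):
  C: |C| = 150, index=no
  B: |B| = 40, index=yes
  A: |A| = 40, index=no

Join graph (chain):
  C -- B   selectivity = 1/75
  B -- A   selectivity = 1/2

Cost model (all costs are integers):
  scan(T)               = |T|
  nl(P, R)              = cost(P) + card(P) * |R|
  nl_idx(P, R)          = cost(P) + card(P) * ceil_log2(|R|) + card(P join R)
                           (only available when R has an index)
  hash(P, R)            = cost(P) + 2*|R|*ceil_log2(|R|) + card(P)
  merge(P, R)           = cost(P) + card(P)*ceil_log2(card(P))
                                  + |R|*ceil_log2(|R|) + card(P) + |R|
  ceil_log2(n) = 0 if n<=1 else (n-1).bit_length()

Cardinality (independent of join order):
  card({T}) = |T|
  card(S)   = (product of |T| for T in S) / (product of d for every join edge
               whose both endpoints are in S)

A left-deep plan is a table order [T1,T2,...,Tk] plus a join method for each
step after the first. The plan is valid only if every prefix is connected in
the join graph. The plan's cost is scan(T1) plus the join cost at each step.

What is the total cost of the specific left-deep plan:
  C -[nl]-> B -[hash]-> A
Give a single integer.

6710

step 1: scan C: cost=150, card=150
step 2: join B via nl
    card(P join B) = 150*40/(75) = 80
    cost = 150 + 150*40 = 6150
step 3: join A via hash
    card(P join A) = 80*40/(2) = 1600
    cost = 6150 + 2*40*6 + 80 = 6710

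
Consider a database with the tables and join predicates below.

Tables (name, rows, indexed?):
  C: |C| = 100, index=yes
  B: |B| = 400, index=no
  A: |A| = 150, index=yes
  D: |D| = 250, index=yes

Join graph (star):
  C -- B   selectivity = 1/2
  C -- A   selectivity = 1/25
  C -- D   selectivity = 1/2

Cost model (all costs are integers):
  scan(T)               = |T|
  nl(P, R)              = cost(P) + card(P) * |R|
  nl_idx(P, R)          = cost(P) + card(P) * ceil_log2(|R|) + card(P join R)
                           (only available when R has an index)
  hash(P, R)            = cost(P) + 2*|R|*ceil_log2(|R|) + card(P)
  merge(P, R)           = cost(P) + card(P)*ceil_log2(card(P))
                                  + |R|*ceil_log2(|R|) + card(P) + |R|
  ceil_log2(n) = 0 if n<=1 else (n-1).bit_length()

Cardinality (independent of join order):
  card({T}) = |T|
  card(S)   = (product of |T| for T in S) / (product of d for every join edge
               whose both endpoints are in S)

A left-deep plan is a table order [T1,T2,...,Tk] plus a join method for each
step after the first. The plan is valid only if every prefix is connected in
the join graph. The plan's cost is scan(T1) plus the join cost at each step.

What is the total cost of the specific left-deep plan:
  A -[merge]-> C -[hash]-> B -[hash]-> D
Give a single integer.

134100

step 1: scan A: cost=150, card=150
step 2: join C via merge
    card(P join C) = 150*100/(25) = 600
    cost = 150 + 150*8 + 100*7 + 150 + 100 = 2300
step 3: join B via hash
    card(P join B) = 600*400/(2) = 120000
    cost = 2300 + 2*400*9 + 600 = 10100
step 4: join D via hash
    card(P join D) = 120000*250/(2) = 15000000
    cost = 10100 + 2*250*8 + 120000 = 134100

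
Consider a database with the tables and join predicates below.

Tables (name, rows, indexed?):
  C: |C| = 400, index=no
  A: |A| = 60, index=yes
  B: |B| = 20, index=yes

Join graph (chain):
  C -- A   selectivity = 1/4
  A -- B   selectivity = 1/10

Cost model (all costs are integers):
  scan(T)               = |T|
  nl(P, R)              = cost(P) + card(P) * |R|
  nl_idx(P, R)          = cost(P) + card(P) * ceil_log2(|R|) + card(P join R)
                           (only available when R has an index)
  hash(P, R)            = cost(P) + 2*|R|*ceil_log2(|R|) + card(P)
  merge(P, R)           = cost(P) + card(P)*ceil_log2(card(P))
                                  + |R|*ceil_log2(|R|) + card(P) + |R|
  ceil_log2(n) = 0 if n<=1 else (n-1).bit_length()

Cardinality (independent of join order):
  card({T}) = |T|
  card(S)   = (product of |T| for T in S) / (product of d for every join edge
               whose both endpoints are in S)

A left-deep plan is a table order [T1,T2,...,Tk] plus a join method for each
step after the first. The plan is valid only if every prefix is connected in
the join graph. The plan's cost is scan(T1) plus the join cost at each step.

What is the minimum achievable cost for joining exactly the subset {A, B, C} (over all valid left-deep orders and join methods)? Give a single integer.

Selinger DP over subsets of {A,B,C}:
  {C}: scan cost=400, card=400
  {A}: scan cost=60, card=60
  {B}: scan cost=20, card=20
  {AC}: card=6000; try (A,hash)→1520, (C,merge)→4480, (A,merge)→4820, (C,hash)→7320, (A,nl_idx)→8800, (C,nl)→24060 …(+1); best=1520 via (A,hash)
  {AB}: card=120; try (A,nl_idx)→260, (B,hash)→320, (B,nl_idx)→480, (A,merge)→560, (B,merge)→600, (A,hash)→760 …(+2); best=260 via (A,nl_idx)
  {ABC}: card=12000; try (C,merge)→5220, (C,hash)→7580, (B,hash)→7720, (B,nl_idx)→43520, (C,nl)→48260, (B,merge)→85640 …(+1); best=5220 via (C,merge)

5220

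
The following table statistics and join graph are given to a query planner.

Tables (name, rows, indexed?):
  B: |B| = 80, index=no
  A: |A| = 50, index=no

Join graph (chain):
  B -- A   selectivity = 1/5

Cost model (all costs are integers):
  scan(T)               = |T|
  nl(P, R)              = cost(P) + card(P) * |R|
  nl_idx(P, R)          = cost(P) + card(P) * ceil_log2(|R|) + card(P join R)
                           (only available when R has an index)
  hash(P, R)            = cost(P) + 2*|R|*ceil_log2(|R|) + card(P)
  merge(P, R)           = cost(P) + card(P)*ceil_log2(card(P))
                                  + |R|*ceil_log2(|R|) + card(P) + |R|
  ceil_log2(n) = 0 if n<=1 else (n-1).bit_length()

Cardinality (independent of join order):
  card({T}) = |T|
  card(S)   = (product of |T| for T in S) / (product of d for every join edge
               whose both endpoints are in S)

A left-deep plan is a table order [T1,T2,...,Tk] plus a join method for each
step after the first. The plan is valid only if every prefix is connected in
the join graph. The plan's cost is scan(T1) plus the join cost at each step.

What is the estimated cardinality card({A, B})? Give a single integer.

Tables in S: A(50), B(80)
Edges inside S: B-A(d=5)
numerator = 50 * 80 = 4000
denominator = 5 = 5
card(S) = 4000 / 5 = 800

800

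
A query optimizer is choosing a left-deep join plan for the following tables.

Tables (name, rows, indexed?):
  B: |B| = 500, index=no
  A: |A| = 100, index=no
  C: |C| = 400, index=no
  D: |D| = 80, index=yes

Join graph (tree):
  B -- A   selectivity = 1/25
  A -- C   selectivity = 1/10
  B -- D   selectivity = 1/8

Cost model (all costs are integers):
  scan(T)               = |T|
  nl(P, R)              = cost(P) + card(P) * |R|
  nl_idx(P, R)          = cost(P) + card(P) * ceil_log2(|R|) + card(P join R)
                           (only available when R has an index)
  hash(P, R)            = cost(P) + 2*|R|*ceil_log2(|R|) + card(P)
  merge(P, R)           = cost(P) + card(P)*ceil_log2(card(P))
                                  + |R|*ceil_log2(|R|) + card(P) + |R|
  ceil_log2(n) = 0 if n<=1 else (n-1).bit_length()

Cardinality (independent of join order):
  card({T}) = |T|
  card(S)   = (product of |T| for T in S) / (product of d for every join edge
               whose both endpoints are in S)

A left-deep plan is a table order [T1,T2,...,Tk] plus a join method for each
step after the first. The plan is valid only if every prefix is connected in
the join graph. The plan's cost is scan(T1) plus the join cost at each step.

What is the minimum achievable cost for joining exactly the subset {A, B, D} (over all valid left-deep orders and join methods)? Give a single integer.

Selinger DP over subsets of {A,B,D}:
  {B}: scan cost=500, card=500
  {A}: scan cost=100, card=100
  {D}: scan cost=80, card=80
  {AB}: card=2000; try (A,hash)→2400, (B,merge)→5900, (A,merge)→6300, (B,hash)→9200, (B,nl)→50100, (A,nl)→50500; best=2400 via (A,hash)
  {BD}: card=5000; try (D,hash)→2120, (B,merge)→5720, (D,merge)→6140, (D,nl_idx)→9000, (B,hash)→9160, (B,nl)→40080 …(+1); best=2120 via (D,hash)
  {ABD}: card=20000; try (D,hash)→5520, (A,hash)→8520, (D,merge)→27040, (D,nl_idx)→36400, (A,merge)→72920, (D,nl)→162400 …(+1); best=5520 via (D,hash)

5520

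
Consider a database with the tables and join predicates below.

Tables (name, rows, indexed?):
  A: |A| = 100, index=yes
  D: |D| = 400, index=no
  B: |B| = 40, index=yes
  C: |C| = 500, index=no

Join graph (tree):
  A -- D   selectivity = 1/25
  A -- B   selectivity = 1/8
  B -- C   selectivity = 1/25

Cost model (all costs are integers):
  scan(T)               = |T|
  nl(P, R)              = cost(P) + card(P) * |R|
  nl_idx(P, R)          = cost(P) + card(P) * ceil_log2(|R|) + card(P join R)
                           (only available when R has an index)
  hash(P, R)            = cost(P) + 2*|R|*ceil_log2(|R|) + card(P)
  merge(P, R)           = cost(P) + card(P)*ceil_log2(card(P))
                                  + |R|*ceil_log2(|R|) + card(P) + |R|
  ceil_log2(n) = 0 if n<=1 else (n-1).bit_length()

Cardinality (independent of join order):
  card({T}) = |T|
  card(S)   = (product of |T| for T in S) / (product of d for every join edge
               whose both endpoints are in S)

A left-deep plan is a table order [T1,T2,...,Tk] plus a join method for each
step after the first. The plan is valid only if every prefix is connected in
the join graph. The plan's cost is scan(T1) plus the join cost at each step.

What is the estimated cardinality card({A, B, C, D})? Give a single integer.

160000

Tables in S: A(100), B(40), C(500), D(400)
Edges inside S: A-D(d=25), A-B(d=8), B-C(d=25)
numerator = 100 * 40 * 500 * 400 = 800000000
denominator = 25 * 8 * 25 = 5000
card(S) = 800000000 / 5000 = 160000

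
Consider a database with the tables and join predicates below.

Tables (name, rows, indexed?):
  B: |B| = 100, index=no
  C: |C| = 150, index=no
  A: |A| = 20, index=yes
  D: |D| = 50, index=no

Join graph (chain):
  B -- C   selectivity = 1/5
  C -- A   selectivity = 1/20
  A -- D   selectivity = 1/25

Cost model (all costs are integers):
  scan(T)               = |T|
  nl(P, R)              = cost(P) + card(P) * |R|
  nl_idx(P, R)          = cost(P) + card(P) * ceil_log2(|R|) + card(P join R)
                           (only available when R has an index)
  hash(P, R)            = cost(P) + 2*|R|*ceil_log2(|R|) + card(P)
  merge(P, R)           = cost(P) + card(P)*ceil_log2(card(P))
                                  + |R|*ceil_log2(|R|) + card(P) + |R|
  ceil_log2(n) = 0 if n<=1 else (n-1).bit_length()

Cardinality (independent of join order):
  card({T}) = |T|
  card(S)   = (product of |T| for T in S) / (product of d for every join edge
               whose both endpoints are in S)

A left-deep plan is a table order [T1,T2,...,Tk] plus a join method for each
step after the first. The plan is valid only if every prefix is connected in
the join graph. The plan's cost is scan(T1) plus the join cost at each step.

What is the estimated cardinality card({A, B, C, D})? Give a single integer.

Tables in S: A(20), B(100), C(150), D(50)
Edges inside S: B-C(d=5), C-A(d=20), A-D(d=25)
numerator = 20 * 100 * 150 * 50 = 15000000
denominator = 5 * 20 * 25 = 2500
card(S) = 15000000 / 2500 = 6000

6000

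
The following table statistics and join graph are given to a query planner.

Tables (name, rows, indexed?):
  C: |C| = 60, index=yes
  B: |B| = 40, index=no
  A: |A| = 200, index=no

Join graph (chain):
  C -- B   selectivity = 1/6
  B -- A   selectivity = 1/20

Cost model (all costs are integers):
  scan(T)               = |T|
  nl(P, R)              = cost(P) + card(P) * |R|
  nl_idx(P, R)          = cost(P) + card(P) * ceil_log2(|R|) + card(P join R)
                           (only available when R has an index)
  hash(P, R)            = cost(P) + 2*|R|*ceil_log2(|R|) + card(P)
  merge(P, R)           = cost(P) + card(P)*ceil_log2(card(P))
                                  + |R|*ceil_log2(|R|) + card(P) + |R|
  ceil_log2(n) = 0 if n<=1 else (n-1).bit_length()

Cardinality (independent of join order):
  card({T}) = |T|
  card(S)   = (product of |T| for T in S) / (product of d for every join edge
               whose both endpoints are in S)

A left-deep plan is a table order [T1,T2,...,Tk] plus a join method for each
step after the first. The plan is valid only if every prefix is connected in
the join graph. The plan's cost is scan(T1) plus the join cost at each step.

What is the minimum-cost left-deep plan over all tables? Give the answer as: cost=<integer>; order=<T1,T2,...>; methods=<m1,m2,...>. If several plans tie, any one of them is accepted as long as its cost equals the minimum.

cost=2000; order=A,B,C; methods=hash,hash

Selinger DP (subsets sized 1..n):
  {C}: scan cost=60, card=60
  {B}: scan cost=40, card=40
  {A}: scan cost=200, card=200
  {BC}: card=400; try (B,hash)→600, (C,nl_idx)→680, (C,merge)→740, (B,merge)→760, (C,hash)→800, (C,nl)→2440 …(+1); best=600 via (B,hash)
  {AB}: card=400; try (B,hash)→880, (A,merge)→2120, (B,merge)→2280, (A,hash)→3280, (A,nl)→8040, (B,nl)→8200; best=880 via (B,hash)
  {ABC}: card=4000; try (C,hash)→2000, (A,hash)→4200, (C,merge)→5300, (A,merge)→6400, (C,nl_idx)→7280, (C,nl)→24880 …(+1); best=2000 via (C,hash)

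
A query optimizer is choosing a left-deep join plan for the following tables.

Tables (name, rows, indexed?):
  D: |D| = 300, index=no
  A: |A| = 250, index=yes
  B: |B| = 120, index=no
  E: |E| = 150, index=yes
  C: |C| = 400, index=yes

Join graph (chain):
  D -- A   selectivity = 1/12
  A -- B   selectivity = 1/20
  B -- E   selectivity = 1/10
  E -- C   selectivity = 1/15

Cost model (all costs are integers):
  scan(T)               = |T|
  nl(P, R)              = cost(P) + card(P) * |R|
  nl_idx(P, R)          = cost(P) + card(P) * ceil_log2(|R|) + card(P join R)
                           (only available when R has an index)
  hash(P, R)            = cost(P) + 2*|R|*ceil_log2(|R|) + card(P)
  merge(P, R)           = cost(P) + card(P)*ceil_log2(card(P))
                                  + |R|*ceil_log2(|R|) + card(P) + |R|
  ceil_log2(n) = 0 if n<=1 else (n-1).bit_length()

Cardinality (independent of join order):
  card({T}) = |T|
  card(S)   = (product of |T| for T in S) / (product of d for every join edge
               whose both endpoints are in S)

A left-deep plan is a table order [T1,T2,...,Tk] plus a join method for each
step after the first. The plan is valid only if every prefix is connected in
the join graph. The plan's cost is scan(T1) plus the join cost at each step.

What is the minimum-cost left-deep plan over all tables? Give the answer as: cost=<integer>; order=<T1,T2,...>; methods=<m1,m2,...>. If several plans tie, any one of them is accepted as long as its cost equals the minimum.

cost=603680; order=A,B,E,D,C; methods=hash,hash,hash,hash

Selinger DP (subsets sized 1..n):
  {D}: scan cost=300, card=300
  {A}: scan cost=250, card=250
  {B}: scan cost=120, card=120
  {E}: scan cost=150, card=150
  {C}: scan cost=400, card=400
  {AD}: card=6250; try (A,hash)→4600, (D,merge)→5500, (A,merge)→5550, (D,hash)→5900, (A,nl_idx)→8950, (D,nl)→75250 …(+1); best=4600 via (A,hash)
  {AB}: card=1500; try (B,hash)→2180, (A,nl_idx)→2580, (A,merge)→3330, (B,merge)→3460, (A,hash)→4240, (A,nl)→30120 …(+1); best=2180 via (B,hash)
  {BE}: card=1800; try (B,hash)→1980, (E,merge)→2430, (B,merge)→2460, (E,hash)→2640, (E,nl_idx)→2880, (E,nl)→18120 …(+1); best=1980 via (B,hash)
  {CE}: card=4000; try (E,hash)→3200, (C,merge)→5500, (C,nl_idx)→5500, (E,merge)→5750, (C,hash)→7500, (E,nl_idx)→7600 …(+2); best=3200 via (E,hash)
  {ABD}: card=37500; try (D,hash)→9080, (B,hash)→12530, (D,merge)→23180, (B,merge)→93060, (D,nl)→452180, (B,nl)→754600; best=9080 via (D,hash)
  {ABE}: card=22500; try (E,hash)→6080, (A,hash)→7780, (E,merge)→21530, (A,merge)→25830, (E,nl_idx)→36680, (A,nl_idx)→38880 …(+2); best=6080 via (E,hash)
  {BCE}: card=48000; try (B,hash)→8880, (C,hash)→10980, (C,merge)→27580, (B,merge)→56160, (C,nl_idx)→66180, (B,nl)→483200 …(+1); best=8880 via (B,hash)
  {ABDE}: card=562500; try (D,hash)→33980, (E,hash)→48980, (D,merge)→369080, (E,merge)→647930, (E,nl_idx)→871580, (E,nl)→5634080 …(+1); best=33980 via (D,hash)
  {ABCE}: card=600000; try (C,hash)→35780, (A,hash)→60880, (C,merge)→370080, (C,nl_idx)→808580, (A,merge)→827130, (A,nl_idx)→992880 …(+2); best=35780 via (C,hash)
  {ABCDE}: card=15000000; try (C,hash)→603680, (D,hash)→641180, (C,merge)→11850480, (D,merge)→12638780, (C,nl_idx)→20096480, (D,nl)→180035780 …(+1); best=603680 via (C,hash)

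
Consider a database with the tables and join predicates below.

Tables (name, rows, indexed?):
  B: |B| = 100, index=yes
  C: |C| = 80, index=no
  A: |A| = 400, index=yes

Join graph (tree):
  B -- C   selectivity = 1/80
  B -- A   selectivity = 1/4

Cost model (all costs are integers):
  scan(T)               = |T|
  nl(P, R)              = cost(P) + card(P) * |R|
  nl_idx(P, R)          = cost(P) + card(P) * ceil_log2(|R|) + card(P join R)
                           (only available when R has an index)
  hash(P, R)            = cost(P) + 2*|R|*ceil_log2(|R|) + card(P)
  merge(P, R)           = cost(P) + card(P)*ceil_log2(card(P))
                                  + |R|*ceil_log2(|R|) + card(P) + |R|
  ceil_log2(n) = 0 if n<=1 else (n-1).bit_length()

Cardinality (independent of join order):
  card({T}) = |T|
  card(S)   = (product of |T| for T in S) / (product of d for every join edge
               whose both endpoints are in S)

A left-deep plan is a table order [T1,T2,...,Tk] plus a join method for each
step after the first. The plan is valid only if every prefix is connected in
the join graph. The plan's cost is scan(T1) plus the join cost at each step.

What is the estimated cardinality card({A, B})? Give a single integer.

Tables in S: A(400), B(100)
Edges inside S: B-A(d=4)
numerator = 400 * 100 = 40000
denominator = 4 = 4
card(S) = 40000 / 4 = 10000

10000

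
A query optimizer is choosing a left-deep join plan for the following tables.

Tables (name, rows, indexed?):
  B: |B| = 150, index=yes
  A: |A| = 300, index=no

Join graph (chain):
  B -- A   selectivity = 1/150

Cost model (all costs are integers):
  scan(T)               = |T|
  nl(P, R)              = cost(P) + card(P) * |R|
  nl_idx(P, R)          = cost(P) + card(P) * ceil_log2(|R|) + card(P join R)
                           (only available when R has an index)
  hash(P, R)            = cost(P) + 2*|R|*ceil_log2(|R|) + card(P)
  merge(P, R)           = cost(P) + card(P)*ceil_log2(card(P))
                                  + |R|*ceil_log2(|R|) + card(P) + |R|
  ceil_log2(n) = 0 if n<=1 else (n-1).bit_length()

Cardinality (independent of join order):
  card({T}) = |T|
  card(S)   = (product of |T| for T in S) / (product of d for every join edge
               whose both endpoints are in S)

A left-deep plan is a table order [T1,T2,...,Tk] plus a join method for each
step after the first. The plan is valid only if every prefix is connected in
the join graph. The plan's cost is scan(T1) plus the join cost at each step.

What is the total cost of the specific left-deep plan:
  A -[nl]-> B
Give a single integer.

45300

step 1: scan A: cost=300, card=300
step 2: join B via nl
    card(P join B) = 300*150/(150) = 300
    cost = 300 + 300*150 = 45300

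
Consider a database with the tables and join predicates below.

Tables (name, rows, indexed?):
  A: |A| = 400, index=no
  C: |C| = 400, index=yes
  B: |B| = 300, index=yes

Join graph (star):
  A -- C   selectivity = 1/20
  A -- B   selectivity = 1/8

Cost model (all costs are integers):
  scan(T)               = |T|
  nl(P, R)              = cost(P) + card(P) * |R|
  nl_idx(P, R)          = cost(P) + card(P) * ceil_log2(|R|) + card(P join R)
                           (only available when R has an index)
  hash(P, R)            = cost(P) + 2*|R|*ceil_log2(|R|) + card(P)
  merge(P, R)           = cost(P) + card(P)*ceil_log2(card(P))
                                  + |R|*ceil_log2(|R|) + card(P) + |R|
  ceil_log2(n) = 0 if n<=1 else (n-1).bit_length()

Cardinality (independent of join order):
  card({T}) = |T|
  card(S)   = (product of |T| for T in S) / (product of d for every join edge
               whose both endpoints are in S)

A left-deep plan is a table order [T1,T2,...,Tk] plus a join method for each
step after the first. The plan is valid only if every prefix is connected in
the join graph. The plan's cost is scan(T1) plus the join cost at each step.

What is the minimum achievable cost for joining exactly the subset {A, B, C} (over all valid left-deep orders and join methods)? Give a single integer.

Selinger DP over subsets of {A,B,C}:
  {A}: scan cost=400, card=400
  {C}: scan cost=400, card=400
  {B}: scan cost=300, card=300
  {AC}: card=8000; try (C,hash)→8000, (A,hash)→8000, (C,merge)→8400, (A,merge)→8400, (C,nl_idx)→12000, (C,nl)→160400 …(+1); best=8000 via (C,hash)
  {AB}: card=15000; try (B,hash)→6200, (A,merge)→7300, (B,merge)→7400, (A,hash)→7800, (B,nl_idx)→19000, (A,nl)→120300 …(+1); best=6200 via (B,hash)
  {ABC}: card=300000; try (B,hash)→21400, (C,hash)→28400, (B,merge)→123000, (C,merge)→235200, (B,nl_idx)→380000, (C,nl_idx)→441200 …(+2); best=21400 via (B,hash)

21400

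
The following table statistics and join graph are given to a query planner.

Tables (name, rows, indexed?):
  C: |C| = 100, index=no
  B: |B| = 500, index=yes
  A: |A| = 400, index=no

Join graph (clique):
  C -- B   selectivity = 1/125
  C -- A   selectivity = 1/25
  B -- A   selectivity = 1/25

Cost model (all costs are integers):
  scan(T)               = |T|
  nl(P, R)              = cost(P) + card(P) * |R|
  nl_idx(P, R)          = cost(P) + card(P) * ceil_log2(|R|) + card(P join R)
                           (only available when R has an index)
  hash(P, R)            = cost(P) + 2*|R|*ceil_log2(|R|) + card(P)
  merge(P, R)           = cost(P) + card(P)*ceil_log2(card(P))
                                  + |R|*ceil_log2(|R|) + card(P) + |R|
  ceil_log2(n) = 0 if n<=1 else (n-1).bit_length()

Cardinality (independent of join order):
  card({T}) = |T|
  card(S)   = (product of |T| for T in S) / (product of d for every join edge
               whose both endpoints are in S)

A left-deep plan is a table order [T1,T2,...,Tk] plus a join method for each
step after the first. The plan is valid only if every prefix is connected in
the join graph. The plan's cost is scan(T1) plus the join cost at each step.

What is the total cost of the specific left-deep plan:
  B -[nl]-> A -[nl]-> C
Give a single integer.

1000500

step 1: scan B: cost=500, card=500
step 2: join A via nl
    card(P join A) = 500*400/(25) = 8000
    cost = 500 + 500*400 = 200500
step 3: join C via nl
    card(P join C) = 8000*100/(125*25) = 256
    cost = 200500 + 8000*100 = 1000500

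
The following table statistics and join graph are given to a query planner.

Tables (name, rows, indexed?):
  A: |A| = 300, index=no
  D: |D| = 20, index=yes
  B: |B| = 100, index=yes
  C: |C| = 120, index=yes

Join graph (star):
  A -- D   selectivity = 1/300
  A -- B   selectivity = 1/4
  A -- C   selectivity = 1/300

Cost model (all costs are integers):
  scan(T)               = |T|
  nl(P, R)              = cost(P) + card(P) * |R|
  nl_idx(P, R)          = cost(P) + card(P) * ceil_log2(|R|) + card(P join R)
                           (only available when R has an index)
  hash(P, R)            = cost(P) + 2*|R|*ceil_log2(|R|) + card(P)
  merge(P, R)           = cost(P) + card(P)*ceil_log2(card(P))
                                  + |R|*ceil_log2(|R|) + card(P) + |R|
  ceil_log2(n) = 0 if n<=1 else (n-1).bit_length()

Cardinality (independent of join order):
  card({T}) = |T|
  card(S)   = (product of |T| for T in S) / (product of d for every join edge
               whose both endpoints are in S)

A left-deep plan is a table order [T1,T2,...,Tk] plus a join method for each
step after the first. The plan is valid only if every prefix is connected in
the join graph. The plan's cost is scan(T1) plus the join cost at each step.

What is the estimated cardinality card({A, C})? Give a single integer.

Tables in S: A(300), C(120)
Edges inside S: A-C(d=300)
numerator = 300 * 120 = 36000
denominator = 300 = 300
card(S) = 36000 / 300 = 120

120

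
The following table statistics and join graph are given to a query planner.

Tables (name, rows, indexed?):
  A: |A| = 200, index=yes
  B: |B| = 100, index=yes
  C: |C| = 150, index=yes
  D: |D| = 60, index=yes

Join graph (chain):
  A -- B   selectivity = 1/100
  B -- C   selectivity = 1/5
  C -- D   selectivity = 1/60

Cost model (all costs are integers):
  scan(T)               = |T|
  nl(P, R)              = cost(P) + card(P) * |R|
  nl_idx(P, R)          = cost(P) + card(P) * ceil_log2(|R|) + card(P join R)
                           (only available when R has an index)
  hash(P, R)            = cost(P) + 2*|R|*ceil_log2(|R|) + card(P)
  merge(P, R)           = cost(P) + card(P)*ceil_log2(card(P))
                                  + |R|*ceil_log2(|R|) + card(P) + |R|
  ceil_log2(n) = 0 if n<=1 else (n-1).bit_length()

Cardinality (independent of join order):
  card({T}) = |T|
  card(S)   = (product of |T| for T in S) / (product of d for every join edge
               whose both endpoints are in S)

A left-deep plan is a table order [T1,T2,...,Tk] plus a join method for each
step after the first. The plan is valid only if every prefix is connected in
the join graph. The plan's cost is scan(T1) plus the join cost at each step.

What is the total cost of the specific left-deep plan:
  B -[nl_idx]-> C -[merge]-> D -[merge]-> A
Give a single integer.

step 1: scan B: cost=100, card=100
step 2: join C via nl_idx
    card(P join C) = 100*150/(5) = 3000
    cost = 100 + 100*8 + 3000 = 3900
step 3: join D via merge
    card(P join D) = 3000*60/(60) = 3000
    cost = 3900 + 3000*12 + 60*6 + 3000 + 60 = 43320
step 4: join A via merge
    card(P join A) = 3000*200/(100) = 6000
    cost = 43320 + 3000*12 + 200*8 + 3000 + 200 = 84120

84120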